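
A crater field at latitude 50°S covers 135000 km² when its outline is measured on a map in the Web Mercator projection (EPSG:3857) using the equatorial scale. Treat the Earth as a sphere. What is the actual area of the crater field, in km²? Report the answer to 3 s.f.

Mercator is conformal, so the point scale is isotropic: h = k = sec φ = 1/cos φ.
Areal scale = k² = sec²φ = 1/cos²(50°) = 1/0.6428² = 2.420.
True area = apparent / (areal scale) = 135000 / 2.420 ≈ 55800 km².

55800 km²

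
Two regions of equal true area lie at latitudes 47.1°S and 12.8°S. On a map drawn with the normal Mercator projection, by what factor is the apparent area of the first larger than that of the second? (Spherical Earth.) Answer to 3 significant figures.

Mercator is conformal with k = sec φ, so areal scale = k² = sec²φ.
At 47.1°: sec²(47.1°) = 1/0.6807² = 2.158.
At 12.8°: sec²(12.8°) = 1/0.9751² = 1.052.
Ratio = 2.158/1.052 = cos²(12.8°)/cos²(47.1°) ≈ 2.05.

2.05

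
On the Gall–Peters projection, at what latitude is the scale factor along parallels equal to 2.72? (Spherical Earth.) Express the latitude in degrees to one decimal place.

The Gall–Peters projection is cylindrical equal-area with φ₀ = 45°. Cylindrical equal-area (φ₀ = 45°): h = cos φ / cos 45° along meridians, k = cos 45° / cos φ along parallels; h·k = 1.
k = cos φ₀ / cos φ = 2.72  ⇒  cos φ = cos 45° / 2.72 = 0.2600.
φ = arccos(0.2600) ≈ 74.9°.

74.9°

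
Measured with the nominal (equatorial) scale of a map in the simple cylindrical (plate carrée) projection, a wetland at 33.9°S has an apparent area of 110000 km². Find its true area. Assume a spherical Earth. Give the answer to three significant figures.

91300 km²

In the plate carrée (x = Rλ, y = Rφ), meridians are true-scale (h = 1) and parallels are stretched by k = sec φ.
Areal scale = h·k = 1 × sec φ; at 33.9°, h = 1.000, k = 1.205, so h·k = 1.205.
True area = apparent / (areal scale) = 110000 / 1.205 ≈ 91300 km².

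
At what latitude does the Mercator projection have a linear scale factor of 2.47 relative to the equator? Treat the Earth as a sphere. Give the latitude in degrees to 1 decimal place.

66.1°

Mercator scale is k = sec φ = 1/cos φ.
1/cos φ = 2.47  ⇒  cos φ = 0.4049  ⇒  φ = arccos(0.4049) ≈ 66.1°.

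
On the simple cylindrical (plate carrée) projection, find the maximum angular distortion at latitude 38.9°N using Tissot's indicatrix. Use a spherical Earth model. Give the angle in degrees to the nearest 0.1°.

For the equirectangular projection with φ₀ = 0 (plate carrée), h = 1 along meridians and k = sec φ along parallels.
At 38.9°: h = 1.000, k = 1.285; principal scales a = 1.285, b = 1.000.
sin(ω/2) = (a − b)/(a + b) = 0.2849/2.285 = 0.1247, so ω = 2 arcsin(0.1247) ≈ 14.3°.

14.3°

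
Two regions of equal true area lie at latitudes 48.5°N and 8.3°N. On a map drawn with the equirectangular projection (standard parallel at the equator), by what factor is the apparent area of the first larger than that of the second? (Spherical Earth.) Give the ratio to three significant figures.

1.49

In the plate carrée (x = Rλ, y = Rφ), meridians are true-scale (h = 1) and parallels are stretched by k = sec φ.
Areal scale at 48.5°: h·k = 1.000 × 1.509 = 1.509.
Areal scale at 8.3°: h·k = 1.000 × 1.011 = 1.011.
Ratio = 1.509/1.011 ≈ 1.49.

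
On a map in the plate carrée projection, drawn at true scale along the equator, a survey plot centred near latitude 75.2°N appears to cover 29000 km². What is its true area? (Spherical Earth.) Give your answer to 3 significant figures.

7410 km²

Plate carrée maps x = Rλ, y = Rφ. The meridian scale is h = 1 and the parallel scale is k = 1/cos φ = sec φ.
Areal scale = h·k = 1 × sec φ; at 75.2°, h = 1.000, k = 3.915, so h·k = 3.915.
True area = apparent / (areal scale) = 29000 / 3.915 ≈ 7410 km².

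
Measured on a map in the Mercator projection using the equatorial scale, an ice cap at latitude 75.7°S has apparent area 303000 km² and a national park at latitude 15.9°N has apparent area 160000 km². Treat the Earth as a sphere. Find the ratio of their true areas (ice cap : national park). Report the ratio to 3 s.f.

Since Mercator area scale is 1/cos²φ, the true area equals the apparent area multiplied by cos²φ.
True area of ice cap: 303000 × cos²(75.7°) = 303000 × 0.06101 = 18490 km².
True area of national park: 160000 × cos²(15.9°) = 160000 × 0.9249 = 148000 km².
Ratio = 18490 / 148000 ≈ 0.125.

0.125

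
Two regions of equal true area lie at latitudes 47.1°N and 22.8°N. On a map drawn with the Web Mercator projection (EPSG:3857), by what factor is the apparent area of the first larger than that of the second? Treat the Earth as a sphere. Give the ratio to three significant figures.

1.83

Mercator areal scale is sec²φ.
At 47.1°: sec²(47.1°) = 1/0.6807² = 2.158.
At 22.8°: sec²(22.8°) = 1/0.9219² = 1.177.
Ratio = 2.158/1.177 = cos²(22.8°)/cos²(47.1°) ≈ 1.83.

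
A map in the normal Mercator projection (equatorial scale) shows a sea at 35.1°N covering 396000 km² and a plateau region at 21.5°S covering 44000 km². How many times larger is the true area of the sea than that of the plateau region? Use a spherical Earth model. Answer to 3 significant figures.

Since Mercator area scale is 1/cos²φ, the true area equals the apparent area multiplied by cos²φ.
True area of sea: 396000 × cos²(35.1°) = 396000 × 0.6694 = 265100 km².
True area of plateau region: 44000 × cos²(21.5°) = 44000 × 0.8657 = 38090 km².
Ratio = 265100 / 38090 ≈ 6.96.

6.96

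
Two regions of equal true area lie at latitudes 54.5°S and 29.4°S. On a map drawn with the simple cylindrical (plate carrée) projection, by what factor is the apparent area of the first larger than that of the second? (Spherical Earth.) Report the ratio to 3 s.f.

In the plate carrée (x = Rλ, y = Rφ), meridians are true-scale (h = 1) and parallels are stretched by k = sec φ.
Areal scale at 54.5°: h·k = 1.000 × 1.722 = 1.722.
Areal scale at 29.4°: h·k = 1.000 × 1.148 = 1.148.
Ratio = 1.722/1.148 ≈ 1.50.

1.50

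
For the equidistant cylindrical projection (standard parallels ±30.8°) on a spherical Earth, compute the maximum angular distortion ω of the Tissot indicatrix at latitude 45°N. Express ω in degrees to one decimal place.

With standard parallel φ₀ = 30.8°, the equirectangular projection gives x = Rλ cos φ₀, y = Rφ, so h = 1 and k = cos 30.8° / cos φ.
At 45°: h = 1.000, k = 1.215; principal scales a = 1.215, b = 1.000.
sin(ω/2) = (a − b)/(a + b) = 0.2148/2.215 = 0.09696, so ω = 2 arcsin(0.09696) ≈ 11.1°.

11.1°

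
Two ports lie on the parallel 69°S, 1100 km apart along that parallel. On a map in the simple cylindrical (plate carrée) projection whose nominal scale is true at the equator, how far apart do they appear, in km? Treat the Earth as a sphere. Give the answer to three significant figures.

3070 km

In the plate carrée (x = Rλ, y = Rφ), meridians are true-scale (h = 1) and parallels are stretched by k = sec φ.
Along the parallel, k = sec 69° = 1/0.3584 = 2.790.
Map distance = 1100 × 2.790 ≈ 3070 km.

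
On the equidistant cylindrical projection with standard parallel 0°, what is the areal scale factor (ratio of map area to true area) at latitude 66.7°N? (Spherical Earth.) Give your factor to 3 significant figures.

For the equirectangular projection with φ₀ = 0 (plate carrée), h = 1 along meridians and k = sec φ along parallels.
Areal scale = h·k = 1 × sec φ; at 66.7°, h = 1.000, k = 2.528, so h·k = 2.528.

2.53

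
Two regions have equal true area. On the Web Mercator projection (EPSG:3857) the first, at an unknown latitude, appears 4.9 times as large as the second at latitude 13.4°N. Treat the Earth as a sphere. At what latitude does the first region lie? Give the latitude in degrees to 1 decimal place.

63.9°

Mercator areal scale is sec²φ, so apparent-area ratio = sec²φ₁ / sec²φ₂ = cos²φ₂ / cos²φ₁.
cos²φ₂ / cos²φ₁ = 4.9  ⇒  cos φ₁ = cos 13.4° / √4.9 = 0.9728/2.214 = 0.4395.
φ₁ = arccos(0.4395) ≈ 63.9°.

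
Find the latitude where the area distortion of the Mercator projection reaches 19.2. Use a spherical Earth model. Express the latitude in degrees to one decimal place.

76.8°

Mercator areal scale is sec²φ.
sec²φ = 19.2  ⇒  cos²φ = 0.05208  ⇒  cos φ = 0.2282.
φ = arccos(0.2282) ≈ 76.8°.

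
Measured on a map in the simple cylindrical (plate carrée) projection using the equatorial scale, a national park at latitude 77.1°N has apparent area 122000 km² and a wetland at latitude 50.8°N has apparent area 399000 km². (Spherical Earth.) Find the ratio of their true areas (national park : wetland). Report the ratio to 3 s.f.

Plate carrée has h = 1 and k = sec φ, giving areal scale sec φ; true area = (apparent area) · cos φ.
True area of national park: 122000 × cos(77.1°) = 122000 × 0.2233 = 27240 km².
True area of wetland: 399000 × cos(50.8°) = 399000 × 0.6320 = 252200 km².
Ratio = 27240 / 252200 ≈ 0.108.

0.108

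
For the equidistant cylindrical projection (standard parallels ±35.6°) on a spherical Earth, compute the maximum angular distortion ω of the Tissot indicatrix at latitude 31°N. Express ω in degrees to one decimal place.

The equidistant cylindrical projection with φ₀ = 35.6° has h = 1 (meridians true) and k = cos φ₀ / cos φ along parallels.
At 31°: h = 1.000, k = 0.9486; principal scales a = 1.000, b = 0.9486.
sin(ω/2) = (a − b)/(a + b) = 0.05141/1.949 = 0.02638, so ω = 2 arcsin(0.02638) ≈ 3.0°.

3.0°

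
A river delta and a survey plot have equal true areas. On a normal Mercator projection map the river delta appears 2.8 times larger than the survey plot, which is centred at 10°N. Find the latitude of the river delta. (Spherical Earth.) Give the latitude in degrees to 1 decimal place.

On Mercator, (apparent₁)/(apparent₂) = sec²φ₁ / sec²φ₂ when true areas are equal.
cos²φ₂ / cos²φ₁ = 2.8  ⇒  cos φ₁ = cos 10° / √2.8 = 0.9848/1.673 = 0.5885.
φ₁ = arccos(0.5885) ≈ 53.9°.

53.9°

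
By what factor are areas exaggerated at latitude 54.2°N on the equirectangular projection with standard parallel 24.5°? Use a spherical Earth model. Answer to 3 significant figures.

1.56

With standard parallel φ₀ = 24.5°, the equirectangular projection gives x = Rλ cos φ₀, y = Rφ, so h = 1 and k = cos 24.5° / cos φ.
Areal scale = h·k = 1 × cos φ₀ / cos φ; at 54.2°, h = 1.000, k = 1.556, so h·k = 1.556.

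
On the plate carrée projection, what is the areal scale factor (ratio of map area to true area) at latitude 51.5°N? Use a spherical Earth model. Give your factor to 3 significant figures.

For the equirectangular projection with φ₀ = 0 (plate carrée), h = 1 along meridians and k = sec φ along parallels.
Areal scale = h·k = 1 × sec φ; at 51.5°, h = 1.000, k = 1.606, so h·k = 1.606.

1.61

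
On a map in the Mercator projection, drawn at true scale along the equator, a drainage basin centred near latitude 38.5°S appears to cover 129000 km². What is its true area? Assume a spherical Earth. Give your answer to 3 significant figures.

Mercator is conformal, so the point scale is isotropic: h = k = sec φ = 1/cos φ.
Areal scale = k² = sec²φ = 1/cos²(38.5°) = 1/0.7826² = 1.633.
True area = apparent / (areal scale) = 129000 / 1.633 ≈ 79000 km².

79000 km²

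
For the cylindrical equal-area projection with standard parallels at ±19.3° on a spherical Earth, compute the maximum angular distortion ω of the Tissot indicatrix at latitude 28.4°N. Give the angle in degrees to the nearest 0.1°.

A cylindrical equal-area projection with standard parallel φ₀ has meridian scale h = cos φ / cos φ₀ and parallel scale k = cos φ₀ / cos φ (so areas are preserved, h·k = 1).
At 28.4°: h = 0.9320, k = 1.073; principal scales a = 1.073, b = 0.9320.
sin(ω/2) = (a − b)/(a + b) = 0.1409/2.005 = 0.07028, so ω = 2 arcsin(0.07028) ≈ 8.1°.

8.1°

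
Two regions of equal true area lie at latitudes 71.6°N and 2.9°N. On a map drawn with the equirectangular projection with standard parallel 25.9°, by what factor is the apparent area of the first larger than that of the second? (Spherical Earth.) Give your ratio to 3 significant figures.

3.16

With standard parallel φ₀ = 25.9°, the equirectangular projection gives x = Rλ cos φ₀, y = Rφ, so h = 1 and k = cos 25.9° / cos φ.
Areal scale at 71.6°: h·k = 1.000 × 2.850 = 2.850.
Areal scale at 2.9°: h·k = 1.000 × 0.9007 = 0.9007.
Ratio = 2.850/0.9007 ≈ 3.16.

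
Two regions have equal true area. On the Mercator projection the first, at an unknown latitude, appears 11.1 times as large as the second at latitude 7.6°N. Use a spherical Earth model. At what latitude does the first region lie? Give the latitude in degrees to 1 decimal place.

Mercator areal scale is sec²φ, so apparent-area ratio = sec²φ₁ / sec²φ₂ = cos²φ₂ / cos²φ₁.
cos²φ₂ / cos²φ₁ = 11.1  ⇒  cos φ₁ = cos 7.6° / √11.1 = 0.9912/3.332 = 0.2975.
φ₁ = arccos(0.2975) ≈ 72.7°.

72.7°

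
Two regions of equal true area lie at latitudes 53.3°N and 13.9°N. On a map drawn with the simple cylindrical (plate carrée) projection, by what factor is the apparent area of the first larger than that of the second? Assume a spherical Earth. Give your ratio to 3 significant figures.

Plate carrée maps x = Rλ, y = Rφ. The meridian scale is h = 1 and the parallel scale is k = 1/cos φ = sec φ.
Areal scale at 53.3°: h·k = 1.000 × 1.673 = 1.673.
Areal scale at 13.9°: h·k = 1.000 × 1.030 = 1.030.
Ratio = 1.673/1.030 ≈ 1.62.

1.62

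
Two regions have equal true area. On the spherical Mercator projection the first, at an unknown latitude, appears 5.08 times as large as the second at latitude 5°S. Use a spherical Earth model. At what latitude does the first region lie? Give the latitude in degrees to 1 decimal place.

Mercator areal scale is sec²φ, so apparent-area ratio = sec²φ₁ / sec²φ₂ = cos²φ₂ / cos²φ₁.
cos²φ₂ / cos²φ₁ = 5.08  ⇒  cos φ₁ = cos 5° / √5.08 = 0.9962/2.254 = 0.4420.
φ₁ = arccos(0.4420) ≈ 63.8°.

63.8°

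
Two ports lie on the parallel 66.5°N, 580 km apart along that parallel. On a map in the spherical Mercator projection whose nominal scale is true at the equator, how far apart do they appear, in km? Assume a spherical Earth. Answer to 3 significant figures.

1450 km

For Mercator, h = k = sec φ (a conformal cylindrical projection has a single point scale, 1/cos φ).
Along the parallel, k = sec 66.5° = 1/0.3987 = 2.508.
Map distance = 580 × 2.508 ≈ 1450 km.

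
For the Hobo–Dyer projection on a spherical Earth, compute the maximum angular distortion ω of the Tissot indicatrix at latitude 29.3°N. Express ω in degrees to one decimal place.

The Hobo–Dyer projection is cylindrical equal-area with φ₀ = 37.5°. For cylindrical equal-area with standard parallel φ₀, h = cos φ / cos φ₀ and k = cos φ₀ / cos φ, so h·k = 1.
At 29.3°: h = 1.099, k = 0.9097; principal scales a = 1.099, b = 0.9097.
sin(ω/2) = (a − b)/(a + b) = 0.1895/2.009 = 0.09432, so ω = 2 arcsin(0.09432) ≈ 10.8°.

10.8°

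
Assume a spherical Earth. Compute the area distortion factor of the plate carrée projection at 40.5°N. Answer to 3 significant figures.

Plate carrée maps x = Rλ, y = Rφ. The meridian scale is h = 1 and the parallel scale is k = 1/cos φ = sec φ.
Areal scale = h·k = 1 × sec φ; at 40.5°, h = 1.000, k = 1.315, so h·k = 1.315.

1.32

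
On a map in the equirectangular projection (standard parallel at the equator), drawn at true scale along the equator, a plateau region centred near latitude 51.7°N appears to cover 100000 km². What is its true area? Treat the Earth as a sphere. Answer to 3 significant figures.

For the equirectangular projection with φ₀ = 0 (plate carrée), h = 1 along meridians and k = sec φ along parallels.
Areal scale = h·k = 1 × sec φ; at 51.7°, h = 1.000, k = 1.613, so h·k = 1.613.
True area = apparent / (areal scale) = 100000 / 1.613 ≈ 62000 km².

62000 km²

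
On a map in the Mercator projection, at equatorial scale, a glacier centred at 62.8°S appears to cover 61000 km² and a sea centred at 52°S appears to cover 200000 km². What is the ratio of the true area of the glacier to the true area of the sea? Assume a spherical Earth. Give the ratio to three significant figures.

Since Mercator area scale is 1/cos²φ, the true area equals the apparent area multiplied by cos²φ.
True area of glacier: 61000 × cos²(62.8°) = 61000 × 0.2089 = 12750 km².
True area of sea: 200000 × cos²(52°) = 200000 × 0.3790 = 75810 km².
Ratio = 12750 / 75810 ≈ 0.168.

0.168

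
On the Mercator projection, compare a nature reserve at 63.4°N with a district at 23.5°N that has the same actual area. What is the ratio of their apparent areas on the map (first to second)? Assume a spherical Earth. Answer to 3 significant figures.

Mercator areal scale is sec²φ.
At 63.4°: sec²(63.4°) = 1/0.4478² = 4.988.
At 23.5°: sec²(23.5°) = 1/0.9171² = 1.189.
Ratio = 4.988/1.189 = cos²(23.5°)/cos²(63.4°) ≈ 4.19.

4.19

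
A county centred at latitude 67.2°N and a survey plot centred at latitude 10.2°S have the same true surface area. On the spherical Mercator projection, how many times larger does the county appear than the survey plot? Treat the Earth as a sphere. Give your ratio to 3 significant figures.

6.45

Mercator is conformal with k = sec φ, so areal scale = k² = sec²φ.
At 67.2°: sec²(67.2°) = 1/0.3875² = 6.659.
At 10.2°: sec²(10.2°) = 1/0.9842² = 1.032.
Ratio = 6.659/1.032 = cos²(10.2°)/cos²(67.2°) ≈ 6.45.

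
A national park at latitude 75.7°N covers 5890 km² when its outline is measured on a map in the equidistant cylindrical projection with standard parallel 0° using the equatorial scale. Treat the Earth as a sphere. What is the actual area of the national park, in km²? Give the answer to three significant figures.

1450 km²

In the plate carrée (x = Rλ, y = Rφ), meridians are true-scale (h = 1) and parallels are stretched by k = sec φ.
Areal scale = h·k = 1 × sec φ; at 75.7°, h = 1.000, k = 4.049, so h·k = 4.049.
True area = apparent / (areal scale) = 5890 / 4.049 ≈ 1450 km².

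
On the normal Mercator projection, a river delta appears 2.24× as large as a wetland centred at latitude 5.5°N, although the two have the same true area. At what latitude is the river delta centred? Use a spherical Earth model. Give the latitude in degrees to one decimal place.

48.3°

For equal true areas on Mercator, apparent areas scale as sec²φ, so the ratio is cos²φ₂ / cos²φ₁.
cos²φ₂ / cos²φ₁ = 2.24  ⇒  cos φ₁ = cos 5.5° / √2.24 = 0.9954/1.497 = 0.6651.
φ₁ = arccos(0.6651) ≈ 48.3°.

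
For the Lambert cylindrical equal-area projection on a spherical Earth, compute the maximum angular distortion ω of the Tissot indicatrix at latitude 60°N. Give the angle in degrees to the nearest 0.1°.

73.7°

The Lambert cylindrical equal-area projection is the cylindrical equal-area projection with its standard parallel at the equator (φ₀ = 0). A cylindrical equal-area projection with standard parallel φ₀ has meridian scale h = cos φ / cos φ₀ and parallel scale k = cos φ₀ / cos φ (so areas are preserved, h·k = 1).
At 60°: h = 0.5000, k = 2.000; principal scales a = 2.000, b = 0.5000.
sin(ω/2) = (a − b)/(a + b) = 1.500/2.500 = 0.6000, so ω = 2 arcsin(0.6000) ≈ 73.7°.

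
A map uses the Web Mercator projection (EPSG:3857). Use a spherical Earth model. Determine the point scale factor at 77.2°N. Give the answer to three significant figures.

Mercator is conformal, so the point scale is isotropic: h = k = sec φ = 1/cos φ.
k = 1/cos 77.2° = 1/0.2215 = 4.514.

4.51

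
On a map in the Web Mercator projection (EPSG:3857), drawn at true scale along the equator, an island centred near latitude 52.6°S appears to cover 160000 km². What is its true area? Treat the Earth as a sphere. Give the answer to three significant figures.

The Mercator projection is conformal; its linear scale factor is the same in every direction and equals sec φ = 1/cos φ.
Areal scale = k² = sec²φ = 1/cos²(52.6°) = 1/0.6074² = 2.711.
True area = apparent / (areal scale) = 160000 / 2.711 ≈ 59000 km².

59000 km²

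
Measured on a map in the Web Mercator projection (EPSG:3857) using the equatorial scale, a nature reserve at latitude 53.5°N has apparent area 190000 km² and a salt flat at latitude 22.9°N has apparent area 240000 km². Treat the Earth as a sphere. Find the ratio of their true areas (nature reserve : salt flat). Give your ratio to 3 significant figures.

On Mercator the areal scale is sec²φ, so true area = apparent × cos²φ.
True area of nature reserve: 190000 × cos²(53.5°) = 190000 × 0.3538 = 67220 km².
True area of salt flat: 240000 × cos²(22.9°) = 240000 × 0.8486 = 203700 km².
Ratio = 67220 / 203700 ≈ 0.330.

0.330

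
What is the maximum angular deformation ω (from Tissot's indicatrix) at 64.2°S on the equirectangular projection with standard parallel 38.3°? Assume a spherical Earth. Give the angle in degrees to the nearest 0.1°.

The equidistant cylindrical projection with φ₀ = 38.3° has h = 1 (meridians true) and k = cos φ₀ / cos φ along parallels.
At 64.2°: h = 1.000, k = 1.803; principal scales a = 1.803, b = 1.000.
sin(ω/2) = (a − b)/(a + b) = 0.8031/2.803 = 0.2865, so ω = 2 arcsin(0.2865) ≈ 33.3°.

33.3°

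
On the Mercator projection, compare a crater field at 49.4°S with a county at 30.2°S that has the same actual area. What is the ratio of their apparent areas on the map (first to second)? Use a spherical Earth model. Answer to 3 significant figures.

Mercator areal scale is sec²φ.
At 49.4°: sec²(49.4°) = 1/0.6508² = 2.361.
At 30.2°: sec²(30.2°) = 1/0.8643² = 1.339.
Ratio = 2.361/1.339 = cos²(30.2°)/cos²(49.4°) ≈ 1.76.

1.76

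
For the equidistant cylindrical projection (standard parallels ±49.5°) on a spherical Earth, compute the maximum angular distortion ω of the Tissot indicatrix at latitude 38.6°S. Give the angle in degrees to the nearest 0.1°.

The equidistant cylindrical projection with φ₀ = 49.5° has h = 1 (meridians true) and k = cos φ₀ / cos φ along parallels.
At 38.6°: h = 1.000, k = 0.8310; principal scales a = 1.000, b = 0.8310.
sin(ω/2) = (a − b)/(a + b) = 0.1690/1.831 = 0.09230, so ω = 2 arcsin(0.09230) ≈ 10.6°.

10.6°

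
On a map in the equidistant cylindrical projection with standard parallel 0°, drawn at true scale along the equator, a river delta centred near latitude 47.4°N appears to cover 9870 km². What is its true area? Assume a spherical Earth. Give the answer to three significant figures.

6680 km²

In the plate carrée (x = Rλ, y = Rφ), meridians are true-scale (h = 1) and parallels are stretched by k = sec φ.
Areal scale = h·k = 1 × sec φ; at 47.4°, h = 1.000, k = 1.477, so h·k = 1.477.
True area = apparent / (areal scale) = 9870 / 1.477 ≈ 6680 km².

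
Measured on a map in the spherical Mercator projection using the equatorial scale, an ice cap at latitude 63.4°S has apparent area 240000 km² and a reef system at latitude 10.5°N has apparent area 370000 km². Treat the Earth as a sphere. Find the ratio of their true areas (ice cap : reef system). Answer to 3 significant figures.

0.135

Mercator's areal exaggeration is sec²φ; hence true area = (apparent area) · cos²φ.
True area of ice cap: 240000 × cos²(63.4°) = 240000 × 0.2005 = 48120 km².
True area of reef system: 370000 × cos²(10.5°) = 370000 × 0.9668 = 357700 km².
Ratio = 48120 / 357700 ≈ 0.135.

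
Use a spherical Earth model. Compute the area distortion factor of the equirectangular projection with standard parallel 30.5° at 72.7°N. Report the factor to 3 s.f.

2.90

The equidistant cylindrical projection with φ₀ = 30.5° has h = 1 (meridians true) and k = cos φ₀ / cos φ along parallels.
Areal scale = h·k = 1 × cos φ₀ / cos φ; at 72.7°, h = 1.000, k = 2.897, so h·k = 2.897.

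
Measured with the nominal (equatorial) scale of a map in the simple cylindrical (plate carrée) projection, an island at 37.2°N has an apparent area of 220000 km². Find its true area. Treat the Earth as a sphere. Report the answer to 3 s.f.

175000 km²

For the equirectangular projection with φ₀ = 0 (plate carrée), h = 1 along meridians and k = sec φ along parallels.
Areal scale = h·k = 1 × sec φ; at 37.2°, h = 1.000, k = 1.255, so h·k = 1.255.
True area = apparent / (areal scale) = 220000 / 1.255 ≈ 175000 km².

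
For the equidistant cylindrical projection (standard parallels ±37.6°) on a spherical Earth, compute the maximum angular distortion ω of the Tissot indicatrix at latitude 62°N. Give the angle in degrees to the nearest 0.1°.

In the equirectangular projection with standard parallel φ₀ = 37.6° (x = Rλ cos φ₀, y = Rφ), meridians are true-scale (h = 1) and the parallel scale is k = cos φ₀ / cos φ.
At 62°: h = 1.000, k = 1.688; principal scales a = 1.688, b = 1.000.
sin(ω/2) = (a − b)/(a + b) = 0.6876/2.688 = 0.2558, so ω = 2 arcsin(0.2558) ≈ 29.6°.

29.6°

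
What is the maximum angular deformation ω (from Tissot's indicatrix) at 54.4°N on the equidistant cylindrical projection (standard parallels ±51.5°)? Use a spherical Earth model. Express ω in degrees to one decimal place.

3.8°

The equidistant cylindrical projection with φ₀ = 51.5° has h = 1 (meridians true) and k = cos φ₀ / cos φ along parallels.
At 54.4°: h = 1.000, k = 1.069; principal scales a = 1.069, b = 1.000.
sin(ω/2) = (a − b)/(a + b) = 0.06939/2.069 = 0.03353, so ω = 2 arcsin(0.03353) ≈ 3.8°.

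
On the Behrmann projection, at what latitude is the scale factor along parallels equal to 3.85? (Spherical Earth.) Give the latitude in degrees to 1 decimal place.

77.0°

Behrmann is a cylindrical equal-area projection with standard parallels at ±30°. For cylindrical equal-area with standard parallel φ₀, h = cos φ / cos φ₀ and k = cos φ₀ / cos φ, so h·k = 1.
k = cos φ₀ / cos φ = 3.85  ⇒  cos φ = cos 30° / 3.85 = 0.2249.
φ = arccos(0.2249) ≈ 77.0°.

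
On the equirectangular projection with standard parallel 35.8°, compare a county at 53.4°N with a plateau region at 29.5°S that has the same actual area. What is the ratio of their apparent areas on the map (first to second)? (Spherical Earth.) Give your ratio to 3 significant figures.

1.46

With standard parallel φ₀ = 35.8°, the equirectangular projection gives x = Rλ cos φ₀, y = Rφ, so h = 1 and k = cos 35.8° / cos φ.
Areal scale at 53.4°: h·k = 1.000 × 1.360 = 1.360.
Areal scale at 29.5°: h·k = 1.000 × 0.9319 = 0.9319.
Ratio = 1.360/0.9319 ≈ 1.46.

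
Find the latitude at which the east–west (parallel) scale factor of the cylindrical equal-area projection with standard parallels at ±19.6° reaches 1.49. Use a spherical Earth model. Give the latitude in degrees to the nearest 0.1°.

50.8°

Cylindrical equal-area (φ₀ = 19.6°): h = cos φ / cos 19.6° along meridians, k = cos 19.6° / cos φ along parallels; h·k = 1.
k = cos φ₀ / cos φ = 1.49  ⇒  cos φ = cos 19.6° / 1.49 = 0.6323.
φ = arccos(0.6323) ≈ 50.8°.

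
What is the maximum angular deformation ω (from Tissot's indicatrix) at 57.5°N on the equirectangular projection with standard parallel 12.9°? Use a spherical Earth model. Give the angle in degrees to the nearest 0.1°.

In the equirectangular projection with standard parallel φ₀ = 12.9° (x = Rλ cos φ₀, y = Rφ), meridians are true-scale (h = 1) and the parallel scale is k = cos φ₀ / cos φ.
At 57.5°: h = 1.000, k = 1.814; principal scales a = 1.814, b = 1.000.
sin(ω/2) = (a − b)/(a + b) = 0.8142/2.814 = 0.2893, so ω = 2 arcsin(0.2893) ≈ 33.6°.

33.6°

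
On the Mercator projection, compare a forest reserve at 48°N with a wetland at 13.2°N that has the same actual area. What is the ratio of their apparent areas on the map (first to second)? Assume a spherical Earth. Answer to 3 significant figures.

2.12

Mercator areal scale is sec²φ.
At 48°: sec²(48°) = 1/0.6691² = 2.233.
At 13.2°: sec²(13.2°) = 1/0.9736² = 1.055.
Ratio = 2.233/1.055 = cos²(13.2°)/cos²(48°) ≈ 2.12.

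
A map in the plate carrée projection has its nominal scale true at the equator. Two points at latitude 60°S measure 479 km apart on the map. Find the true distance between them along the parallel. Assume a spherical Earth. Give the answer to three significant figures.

240 km

In the plate carrée (x = Rλ, y = Rφ), meridians are true-scale (h = 1) and parallels are stretched by k = sec φ.
Along the parallel at 60°, map distances are exaggerated by k = sec 60° = 2.000.
True distance = 479 / 2.000 = 479 × cos 60° ≈ 240 km.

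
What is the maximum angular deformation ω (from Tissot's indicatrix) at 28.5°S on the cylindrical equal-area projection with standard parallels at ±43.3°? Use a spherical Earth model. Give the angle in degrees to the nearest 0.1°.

Cylindrical equal-area (φ₀ = 43.3°): h = cos φ / cos 43.3° along meridians, k = cos 43.3° / cos φ along parallels; h·k = 1.
At 28.5°: h = 1.208, k = 0.8281; principal scales a = 1.208, b = 0.8281.
sin(ω/2) = (a − b)/(a + b) = 0.3794/2.036 = 0.1864, so ω = 2 arcsin(0.1864) ≈ 21.5°.

21.5°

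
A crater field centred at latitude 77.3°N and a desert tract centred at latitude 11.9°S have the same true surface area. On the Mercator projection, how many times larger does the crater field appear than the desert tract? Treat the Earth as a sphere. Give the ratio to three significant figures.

19.8

On Mercator, area is exaggerated by sec²φ = 1/cos²φ.
At 77.3°: sec²(77.3°) = 1/0.2198² = 20.69.
At 11.9°: sec²(11.9°) = 1/0.9785² = 1.044.
Ratio = 20.69/1.044 = cos²(11.9°)/cos²(77.3°) ≈ 19.8.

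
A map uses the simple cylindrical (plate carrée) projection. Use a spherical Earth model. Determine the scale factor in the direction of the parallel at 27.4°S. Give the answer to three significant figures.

Plate carrée maps x = Rλ, y = Rφ. The meridian scale is h = 1 and the parallel scale is k = 1/cos φ = sec φ.
k = 1/cos 27.4° = 1/0.8878 = 1.126.

1.13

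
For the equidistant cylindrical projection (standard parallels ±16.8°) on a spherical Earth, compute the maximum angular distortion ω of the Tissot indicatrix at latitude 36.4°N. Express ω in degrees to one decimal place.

9.9°

With standard parallel φ₀ = 16.8°, the equirectangular projection gives x = Rλ cos φ₀, y = Rφ, so h = 1 and k = cos 16.8° / cos φ.
At 36.4°: h = 1.000, k = 1.189; principal scales a = 1.189, b = 1.000.
sin(ω/2) = (a − b)/(a + b) = 0.1894/2.189 = 0.08650, so ω = 2 arcsin(0.08650) ≈ 9.9°.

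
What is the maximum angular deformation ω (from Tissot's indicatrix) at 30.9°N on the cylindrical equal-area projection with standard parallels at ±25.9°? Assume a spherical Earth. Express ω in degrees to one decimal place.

5.4°

For cylindrical equal-area with standard parallel φ₀, h = cos φ / cos φ₀ and k = cos φ₀ / cos φ, so h·k = 1.
At 30.9°: h = 0.9539, k = 1.048; principal scales a = 1.048, b = 0.9539.
sin(ω/2) = (a − b)/(a + b) = 0.09448/2.002 = 0.04719, so ω = 2 arcsin(0.04719) ≈ 5.4°.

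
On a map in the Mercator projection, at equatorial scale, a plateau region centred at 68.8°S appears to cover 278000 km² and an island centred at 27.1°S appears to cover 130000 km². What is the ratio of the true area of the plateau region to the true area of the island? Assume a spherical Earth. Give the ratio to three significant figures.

Mercator's areal exaggeration is sec²φ; hence true area = (apparent area) · cos²φ.
True area of plateau region: 278000 × cos²(68.8°) = 278000 × 0.1308 = 36350 km².
True area of island: 130000 × cos²(27.1°) = 130000 × 0.7925 = 103000 km².
Ratio = 36350 / 103000 ≈ 0.353.

0.353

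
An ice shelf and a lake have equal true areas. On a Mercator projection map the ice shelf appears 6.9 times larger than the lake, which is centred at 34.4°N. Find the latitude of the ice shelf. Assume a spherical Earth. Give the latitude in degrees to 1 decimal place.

71.7°

On Mercator, (apparent₁)/(apparent₂) = sec²φ₁ / sec²φ₂ when true areas are equal.
cos²φ₂ / cos²φ₁ = 6.9  ⇒  cos φ₁ = cos 34.4° / √6.9 = 0.8251/2.627 = 0.3141.
φ₁ = arccos(0.3141) ≈ 71.7°.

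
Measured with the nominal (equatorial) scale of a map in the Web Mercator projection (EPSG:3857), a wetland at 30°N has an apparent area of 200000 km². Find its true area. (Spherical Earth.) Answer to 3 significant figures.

Mercator is conformal, so the point scale is isotropic: h = k = sec φ = 1/cos φ.
Areal scale = k² = sec²φ = 1/cos²(30°) = 1/0.8660² = 1.333.
True area = apparent / (areal scale) = 200000 / 1.333 ≈ 150000 km².

150000 km²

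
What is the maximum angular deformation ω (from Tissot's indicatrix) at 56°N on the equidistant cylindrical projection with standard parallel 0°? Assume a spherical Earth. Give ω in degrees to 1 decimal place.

In the plate carrée (x = Rλ, y = Rφ), meridians are true-scale (h = 1) and parallels are stretched by k = sec φ.
At 56°: h = 1.000, k = 1.788; principal scales a = 1.788, b = 1.000.
sin(ω/2) = (a − b)/(a + b) = 0.7883/2.788 = 0.2827, so ω = 2 arcsin(0.2827) ≈ 32.8°.

32.8°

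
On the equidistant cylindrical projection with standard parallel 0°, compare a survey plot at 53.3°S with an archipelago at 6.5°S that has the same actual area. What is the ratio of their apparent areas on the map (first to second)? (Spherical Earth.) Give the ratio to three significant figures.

In the plate carrée (x = Rλ, y = Rφ), meridians are true-scale (h = 1) and parallels are stretched by k = sec φ.
Areal scale at 53.3°: h·k = 1.000 × 1.673 = 1.673.
Areal scale at 6.5°: h·k = 1.000 × 1.006 = 1.006.
Ratio = 1.673/1.006 ≈ 1.66.

1.66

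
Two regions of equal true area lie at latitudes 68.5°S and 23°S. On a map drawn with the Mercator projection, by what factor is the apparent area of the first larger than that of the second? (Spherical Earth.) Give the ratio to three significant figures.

Mercator is conformal with k = sec φ, so areal scale = k² = sec²φ.
At 68.5°: sec²(68.5°) = 1/0.3665² = 7.445.
At 23°: sec²(23°) = 1/0.9205² = 1.180.
Ratio = 7.445/1.180 = cos²(23°)/cos²(68.5°) ≈ 6.31.

6.31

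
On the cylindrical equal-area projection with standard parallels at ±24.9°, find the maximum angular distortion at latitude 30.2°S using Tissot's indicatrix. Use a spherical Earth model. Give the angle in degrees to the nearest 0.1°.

For cylindrical equal-area with standard parallel φ₀, h = cos φ / cos φ₀ and k = cos φ₀ / cos φ, so h·k = 1.
At 30.2°: h = 0.9528, k = 1.049; principal scales a = 1.049, b = 0.9528.
sin(ω/2) = (a − b)/(a + b) = 0.09664/2.002 = 0.04826, so ω = 2 arcsin(0.04826) ≈ 5.5°.

5.5°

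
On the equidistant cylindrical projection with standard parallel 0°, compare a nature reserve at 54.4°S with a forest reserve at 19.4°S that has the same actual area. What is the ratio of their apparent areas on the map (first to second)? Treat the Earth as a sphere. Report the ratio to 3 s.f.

In the plate carrée (x = Rλ, y = Rφ), meridians are true-scale (h = 1) and parallels are stretched by k = sec φ.
Areal scale at 54.4°: h·k = 1.000 × 1.718 = 1.718.
Areal scale at 19.4°: h·k = 1.000 × 1.060 = 1.060.
Ratio = 1.718/1.060 ≈ 1.62.

1.62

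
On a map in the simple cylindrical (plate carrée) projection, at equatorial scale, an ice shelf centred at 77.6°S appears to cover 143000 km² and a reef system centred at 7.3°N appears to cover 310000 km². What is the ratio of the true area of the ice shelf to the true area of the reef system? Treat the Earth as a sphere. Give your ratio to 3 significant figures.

0.0999

Plate carrée has h = 1 and k = sec φ, giving areal scale sec φ; true area = (apparent area) · cos φ.
True area of ice shelf: 143000 × cos(77.6°) = 143000 × 0.2147 = 30710 km².
True area of reef system: 310000 × cos(7.3°) = 310000 × 0.9919 = 307500 km².
Ratio = 30710 / 307500 ≈ 0.0999.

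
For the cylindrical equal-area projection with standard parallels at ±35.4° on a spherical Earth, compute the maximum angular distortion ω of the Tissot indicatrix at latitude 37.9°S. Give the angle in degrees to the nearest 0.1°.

3.7°

A cylindrical equal-area projection with standard parallel φ₀ has meridian scale h = cos φ / cos φ₀ and parallel scale k = cos φ₀ / cos φ (so areas are preserved, h·k = 1).
At 37.9°: h = 0.9680, k = 1.033; principal scales a = 1.033, b = 0.9680.
sin(ω/2) = (a − b)/(a + b) = 0.06496/2.001 = 0.03246, so ω = 2 arcsin(0.03246) ≈ 3.7°.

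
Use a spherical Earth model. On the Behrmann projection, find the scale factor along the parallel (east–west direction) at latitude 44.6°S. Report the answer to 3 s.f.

1.22

Behrmann is a cylindrical equal-area projection with standard parallels at ±30°. For cylindrical equal-area with standard parallel φ₀, h = cos φ / cos φ₀ and k = cos φ₀ / cos φ, so h·k = 1.
k = cos 30° / cos 44.6° = 0.8660/0.7120 = 1.216.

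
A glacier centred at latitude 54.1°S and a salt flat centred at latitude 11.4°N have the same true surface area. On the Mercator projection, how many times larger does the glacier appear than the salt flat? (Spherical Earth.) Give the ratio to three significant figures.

2.79

Mercator is conformal with k = sec φ, so areal scale = k² = sec²φ.
At 54.1°: sec²(54.1°) = 1/0.5864² = 2.908.
At 11.4°: sec²(11.4°) = 1/0.9803² = 1.041.
Ratio = 2.908/1.041 = cos²(11.4°)/cos²(54.1°) ≈ 2.79.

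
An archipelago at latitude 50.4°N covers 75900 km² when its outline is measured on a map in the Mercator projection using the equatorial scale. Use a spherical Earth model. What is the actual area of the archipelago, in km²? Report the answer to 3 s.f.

For Mercator, h = k = sec φ (a conformal cylindrical projection has a single point scale, 1/cos φ).
Areal scale = k² = sec²φ = 1/cos²(50.4°) = 1/0.6374² = 2.461.
True area = apparent / (areal scale) = 75900 / 2.461 ≈ 30800 km².

30800 km²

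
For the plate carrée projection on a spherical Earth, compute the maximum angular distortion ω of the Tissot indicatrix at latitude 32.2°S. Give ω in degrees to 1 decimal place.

In the plate carrée (x = Rλ, y = Rφ), meridians are true-scale (h = 1) and parallels are stretched by k = sec φ.
At 32.2°: h = 1.000, k = 1.182; principal scales a = 1.182, b = 1.000.
sin(ω/2) = (a − b)/(a + b) = 0.1818/2.182 = 0.08331, so ω = 2 arcsin(0.08331) ≈ 9.6°.

9.6°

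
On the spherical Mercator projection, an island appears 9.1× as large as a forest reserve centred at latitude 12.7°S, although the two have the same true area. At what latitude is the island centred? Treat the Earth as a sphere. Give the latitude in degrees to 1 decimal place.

For equal true areas on Mercator, apparent areas scale as sec²φ, so the ratio is cos²φ₂ / cos²φ₁.
cos²φ₂ / cos²φ₁ = 9.1  ⇒  cos φ₁ = cos 12.7° / √9.1 = 0.9755/3.017 = 0.3234.
φ₁ = arccos(0.3234) ≈ 71.1°.

71.1°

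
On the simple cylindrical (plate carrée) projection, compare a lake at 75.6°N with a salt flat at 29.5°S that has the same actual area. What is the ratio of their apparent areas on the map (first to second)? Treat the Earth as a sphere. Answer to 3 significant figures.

Plate carrée maps x = Rλ, y = Rφ. The meridian scale is h = 1 and the parallel scale is k = 1/cos φ = sec φ.
Areal scale at 75.6°: h·k = 1.000 × 4.021 = 4.021.
Areal scale at 29.5°: h·k = 1.000 × 1.149 = 1.149.
Ratio = 4.021/1.149 ≈ 3.50.

3.50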